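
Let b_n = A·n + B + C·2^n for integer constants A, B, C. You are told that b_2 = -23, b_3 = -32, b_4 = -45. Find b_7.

-172

Write the equations: 2A + B + 4C = -23; 3A + B + 8C = -32; 4A + B + 16C = -45.
Subtracting the first from the second: A + 4C = -9.
Subtracting the second from the third: A + 8C = -13.
Solving: C = -1, A = -5, then B = -9.
Hence b_7 = -5·7 + (-9) + (-1)·128 = -172.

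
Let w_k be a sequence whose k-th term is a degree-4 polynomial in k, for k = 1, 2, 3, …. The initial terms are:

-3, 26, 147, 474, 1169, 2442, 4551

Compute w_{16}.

1st diffs: 29, 121, 327, 695, 1273, 2109.
2nd diffs: 92, 206, 368, 578, 836.
3rd diffs: 114, 162, 210, 258.
4th diffs: 48, 48, 48 (constant).
Newton forward-difference form: w_k = -3 + 29·C(k-1,1) + 92·C(k-1,2) + 114·C(k-1,3) + 48·C(k-1,4).
At k = 16: k-1 = 15, so w_{16} = -3 + 435 + 9660 + 51870 + 65520 = 127482.

127482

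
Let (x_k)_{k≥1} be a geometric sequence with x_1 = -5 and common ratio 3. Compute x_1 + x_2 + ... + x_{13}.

-3985805

x_k = (-5)·3^(k-1).
S = (-5)·(3^13 - 1)/(3 - 1) = (-5)·(1594323 - 1)/(2) = -3985805.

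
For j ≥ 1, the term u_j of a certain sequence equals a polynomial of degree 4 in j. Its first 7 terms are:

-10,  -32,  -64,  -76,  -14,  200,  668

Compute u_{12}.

1st diffs: -22, -32, -12, 62, 214, 468.
2nd diffs: -10, 20, 74, 152, 254.
3rd diffs: 30, 54, 78, 102.
4th diffs: 24, 24, 24 (constant).
Newton forward-difference form: u_j = -10 + (-22)·C(j-1,1) + (-10)·C(j-1,2) + 30·C(j-1,3) + 24·C(j-1,4).
At j = 12: j-1 = 11, so u_{12} = -10 - 242 - 550 + 4950 + 7920 = 12068.

12068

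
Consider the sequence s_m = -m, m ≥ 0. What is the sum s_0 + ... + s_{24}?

Over m = 0..24: Σm = 300.
Total = (-1)·300 = -300.

-300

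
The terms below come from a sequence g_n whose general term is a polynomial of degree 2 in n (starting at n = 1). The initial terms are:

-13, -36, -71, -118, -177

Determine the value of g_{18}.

1st diffs: -23, -35, -47, -59.
2nd diffs: -12, -12, -12 (constant).
Newton forward-difference form: g_n = -13 + (-23)·C(n-1,1) + (-12)·C(n-1,2).
At n = 18: n-1 = 17, so g_{18} = -13 - 391 - 1632 = -2036.

-2036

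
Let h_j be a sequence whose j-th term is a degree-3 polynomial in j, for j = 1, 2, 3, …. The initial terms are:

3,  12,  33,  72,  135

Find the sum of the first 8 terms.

1368

1st diffs: 9, 21, 39, 63.
2nd diffs: 12, 18, 24.
3rd diffs: 6, 6 (constant).
Newton forward-difference form: h_j = 3 + 9·C(j-1,1) + 12·C(j-1,2) + 6·C(j-1,3).
Continuing: 228, 357, 528.
Summing j = 1..8 (8 terms) gives 1368.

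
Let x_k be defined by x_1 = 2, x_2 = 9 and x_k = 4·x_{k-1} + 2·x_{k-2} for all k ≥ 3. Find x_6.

x_3 = 40, x_4 = 178, x_5 = 792, x_6 = 3524.

3524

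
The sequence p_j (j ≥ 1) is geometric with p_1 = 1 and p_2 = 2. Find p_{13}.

Common ratio r = 2.
p_j = 1·2^(j-1).
p_{13} = 1·2^12 = 4096.

4096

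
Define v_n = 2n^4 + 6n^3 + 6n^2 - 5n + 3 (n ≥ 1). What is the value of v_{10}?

26553

v_{10} = 2·10^4 + 6·10^3 + 6·10^2 - 5·10 + 3 = 26553.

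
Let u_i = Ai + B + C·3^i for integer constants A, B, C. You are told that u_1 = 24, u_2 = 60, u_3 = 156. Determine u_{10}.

295308

Write the equations: A + B + 3C = 24; 2A + B + 9C = 60; 3A + B + 27C = 156.
Subtracting the first from the second: A + 6C = 36.
Subtracting the second from the third: A + 18C = 96.
Solving: C = 5, A = 6, then B = 3.
So u_i = 6·i + 3 + 5·3^i; at i=10 this is 295308.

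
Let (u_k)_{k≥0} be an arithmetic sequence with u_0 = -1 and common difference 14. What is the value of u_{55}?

u_k = -1 + (k - 0)·14.
u_{55} = -1 + 55·14 = 769.

769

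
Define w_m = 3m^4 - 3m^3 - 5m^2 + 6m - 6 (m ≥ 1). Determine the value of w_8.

10474

w_8 = 3·8^4 - 3·8^3 - 5·8^2 + 6·8 - 6 = 10474.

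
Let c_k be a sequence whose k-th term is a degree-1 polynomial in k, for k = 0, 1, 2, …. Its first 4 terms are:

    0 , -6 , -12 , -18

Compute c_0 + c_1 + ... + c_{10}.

-330

1st diffs: -6, -6, -6 (constant).
So c_k = -6k.
Continuing: …, -24, -30, -36, -42, …, c_{10} = -60.
Summing k = 0..10 (11 terms) gives -330.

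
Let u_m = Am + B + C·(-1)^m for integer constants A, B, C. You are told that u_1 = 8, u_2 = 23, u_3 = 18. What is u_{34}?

183

At m = 1, 2, 3: A + B - C = 8; 2A + B + C = 23; 3A + B - C = 18.
Subtracting the first from the second: A + 2C = 15.
Subtracting the second from the third: A - 2C = -5.
Solving: C = 5, A = 5, then B = 8.
So u_m = 5·m + 8 + 5·(-1)^m; at m=34 this is 183.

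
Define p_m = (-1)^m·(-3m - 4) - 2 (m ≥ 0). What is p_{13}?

(-1)^13 = -1; -3m - 4 at m=13 is -43; so p_{13} = 41.

41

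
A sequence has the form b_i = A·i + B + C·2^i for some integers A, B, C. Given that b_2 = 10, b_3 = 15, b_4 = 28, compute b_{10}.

At i = 2, 3, 4: 2A + B + 4C = 10; 3A + B + 8C = 15; 4A + B + 16C = 28.
Subtracting the first from the second: A + 4C = 5.
Subtracting the second from the third: A + 8C = 13.
Solving: C = 2, A = -3, then B = 8.
Therefore b_{10} = -30 + 8 + 2·1024 = 2026.

2026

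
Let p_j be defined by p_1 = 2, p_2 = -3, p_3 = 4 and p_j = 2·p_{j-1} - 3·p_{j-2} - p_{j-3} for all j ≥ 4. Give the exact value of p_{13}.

Applying the relation repeatedly:
p_4 = 15  p_5 = 21  p_6 = -7  p_7 = -92  p_8 = -184  p_9 = -85  p_{10} = 474  p_{11} = 1387  p_{12} = 1437  p_{13} = -1761.

-1761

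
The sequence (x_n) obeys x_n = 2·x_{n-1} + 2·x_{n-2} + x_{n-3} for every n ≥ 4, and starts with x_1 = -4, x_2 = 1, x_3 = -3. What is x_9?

-1379

Compute successive terms:
x_4 = -8; x_5 = -21; x_6 = -61; x_7 = -172; x_8 = -487; x_9 = -1379.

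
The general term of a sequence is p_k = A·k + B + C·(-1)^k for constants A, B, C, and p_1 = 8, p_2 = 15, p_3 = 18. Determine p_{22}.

The three given values yield: A + B - C = 8; 2A + B + C = 15; 3A + B - C = 18.
Subtracting the first from the second: A + 2C = 7.
Subtracting the second from the third: A - 2C = 3.
Solving: C = 1, A = 5, then B = 4.
Hence p_{22} = 5·22 + 4 + 1·1 = 115.

115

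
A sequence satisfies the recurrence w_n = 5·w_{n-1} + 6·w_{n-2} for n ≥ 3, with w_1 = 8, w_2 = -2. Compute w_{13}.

Applying the relation repeatedly:
w_3 = 38; w_4 = 178; w_5 = 1118; …; w_{10} = 8638018; w_{11} = 51828158; w_{12} = 310968898; w_{13} = 1865813438.
(Characteristic roots are 6 and -1.)

1865813438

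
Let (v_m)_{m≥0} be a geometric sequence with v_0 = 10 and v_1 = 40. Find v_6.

Common ratio r = 4.
v_m = 10·4^(m-0).
v_6 = 10·4^6 = 40960.

40960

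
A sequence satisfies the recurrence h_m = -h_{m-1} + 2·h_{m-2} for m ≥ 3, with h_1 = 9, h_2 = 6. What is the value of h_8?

-120

Compute successive terms:
h_3 = 12  h_4 = 0  h_5 = 24  h_6 = -24  h_7 = 72  h_8 = -120.
(Characteristic roots are 1 and -2.)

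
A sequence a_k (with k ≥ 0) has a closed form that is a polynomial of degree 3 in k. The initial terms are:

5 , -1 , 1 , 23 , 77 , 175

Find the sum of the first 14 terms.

1st diffs: -6, 2, 22, 54, 98.
2nd diffs: 8, 20, 32, 44.
3rd diffs: 12, 12, 12 (constant).
Newton forward-difference form: a_k = 5 + (-6)·C(k,1) + 8·C(k,2) + 12·C(k,3).
Continuing: …, 329, 551, 853, 1247, …, a_{13} = 3983.
Summing k = 0..13 (14 terms) gives 14448.

14448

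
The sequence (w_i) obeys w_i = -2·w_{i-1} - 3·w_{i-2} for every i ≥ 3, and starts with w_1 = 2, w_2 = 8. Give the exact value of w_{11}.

w_3 = -22  w_4 = 20  w_5 = 26  w_6 = -112  w_7 = 146  w_8 = 44  w_9 = -526  w_{10} = 920  w_{11} = -262.

-262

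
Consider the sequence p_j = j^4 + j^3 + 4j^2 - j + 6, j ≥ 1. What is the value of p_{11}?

16451

p_{11} = 1·11^4 + 1·11^3 + 4·11^2 - 1·11 + 6 = 16451.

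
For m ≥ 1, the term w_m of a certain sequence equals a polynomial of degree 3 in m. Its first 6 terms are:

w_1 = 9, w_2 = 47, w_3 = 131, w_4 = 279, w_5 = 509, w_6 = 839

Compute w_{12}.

1st diffs: 38, 84, 148, 230, 330.
2nd diffs: 46, 64, 82, 100.
3rd diffs: 18, 18, 18 (constant).
Newton forward-difference form: w_m = 9 + 38·C(m-1,1) + 46·C(m-1,2) + 18·C(m-1,3).
At m = 12: m-1 = 11, so w_{12} = 9 + 418 + 2530 + 2970 = 5927.

5927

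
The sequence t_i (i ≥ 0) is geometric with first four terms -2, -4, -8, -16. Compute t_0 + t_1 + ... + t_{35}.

-137438953470

Common ratio r = 2.
t_i = (-2)·2^(i-0).
S = (-2)·(2^36 - 1)/(2 - 1) = (-2)·(68719476736 - 1)/(1) = -137438953470.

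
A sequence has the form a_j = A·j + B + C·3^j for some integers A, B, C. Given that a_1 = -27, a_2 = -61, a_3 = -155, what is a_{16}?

-215233677

The three given values yield: A + B + 3C = -27; 2A + B + 9C = -61; 3A + B + 27C = -155.
Subtracting the first from the second: A + 6C = -34.
Subtracting the second from the third: A + 18C = -94.
Solving: C = -5, A = -4, then B = -8.
Hence a_{16} = -4·16 + (-8) + (-5)·43046721 = -215233677.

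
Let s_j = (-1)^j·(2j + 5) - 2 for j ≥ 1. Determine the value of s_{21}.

-49

(-1)^21 = -1; 2j + 5 at j=21 is 47; so s_{21} = -49.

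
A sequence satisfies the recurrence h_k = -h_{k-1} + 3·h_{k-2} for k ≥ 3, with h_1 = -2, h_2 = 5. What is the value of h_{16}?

Step forward from the initial values:
h_3 = -11  h_4 = 26  h_5 = -59  …  h_{13} = -46898  h_{14} = 108005  h_{15} = -248699  h_{16} = 572714.

572714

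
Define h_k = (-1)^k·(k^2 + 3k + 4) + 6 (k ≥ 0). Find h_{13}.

(-1)^13 = -1; k^2 + 3k + 4 at k=13 is 212; so h_{13} = -206.

-206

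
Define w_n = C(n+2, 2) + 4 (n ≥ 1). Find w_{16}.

157

C(18, 2) = 153, so w_{16} = 157.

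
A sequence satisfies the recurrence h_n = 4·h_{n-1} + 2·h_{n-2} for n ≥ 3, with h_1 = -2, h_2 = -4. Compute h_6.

h_3 = -20; h_4 = -88; h_5 = -392; h_6 = -1744.

-1744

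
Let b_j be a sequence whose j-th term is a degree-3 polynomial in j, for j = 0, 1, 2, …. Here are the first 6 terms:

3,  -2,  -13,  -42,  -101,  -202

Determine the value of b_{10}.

1st diffs: -5, -11, -29, -59, -101.
2nd diffs: -6, -18, -30, -42.
3rd diffs: -12, -12, -12 (constant).
Newton forward-difference form: b_j = 3 + (-5)·C(j,1) + (-6)·C(j,2) + (-12)·C(j,3).
At j = 10: j = 10, so b_{10} = 3 - 50 - 270 - 1440 = -1757.

-1757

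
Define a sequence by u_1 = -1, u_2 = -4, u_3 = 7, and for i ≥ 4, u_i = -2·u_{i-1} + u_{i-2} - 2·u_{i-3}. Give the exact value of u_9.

Step forward from the initial values:
u_4 = -16, u_5 = 47, u_6 = -124, u_7 = 327, u_8 = -872, u_9 = 2319.

2319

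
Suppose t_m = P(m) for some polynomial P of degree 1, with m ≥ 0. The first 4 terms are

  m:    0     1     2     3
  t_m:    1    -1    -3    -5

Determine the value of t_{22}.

-43

1st diffs: -2, -2, -2 (constant).
So t_m = -2m + 1.
Evaluating at m = 22 gives t_{22} = -43.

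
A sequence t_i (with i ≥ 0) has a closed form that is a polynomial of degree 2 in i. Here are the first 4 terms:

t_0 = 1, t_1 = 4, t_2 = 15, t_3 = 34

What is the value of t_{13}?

1st diffs: 3, 11, 19.
2nd diffs: 8, 8 (constant).
Newton forward-difference form: t_i = 1 + 3·C(i,1) + 8·C(i,2).
At i = 13: i = 13, so t_{13} = 1 + 39 + 624 = 664.

664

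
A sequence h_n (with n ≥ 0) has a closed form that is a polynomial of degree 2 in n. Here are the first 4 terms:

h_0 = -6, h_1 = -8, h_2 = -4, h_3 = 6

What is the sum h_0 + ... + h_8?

378

1st diffs: -2, 4, 10.
2nd diffs: 6, 6 (constant).
Newton forward-difference form: h_n = -6 + (-2)·C(n,1) + 6·C(n,2).
Continuing: …, 22, 44, 72, 106, …, h_8 = 146.
Summing n = 0..8 (9 terms) gives 378.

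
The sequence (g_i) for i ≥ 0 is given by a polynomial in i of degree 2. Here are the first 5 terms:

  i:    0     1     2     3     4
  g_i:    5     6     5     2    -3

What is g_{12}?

-115

1st diffs: 1, -1, -3, -5.
2nd diffs: -2, -2, -2 (constant).
So g_i = -i^2 + 2i + 5.
Evaluating at i = 12 gives g_{12} = -115.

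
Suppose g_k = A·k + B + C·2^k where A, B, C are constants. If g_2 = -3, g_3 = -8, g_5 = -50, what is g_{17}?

At k = 2, 3, 5: 2A + B + 4C = -3; 3A + B + 8C = -8; 5A + B + 32C = -50.
Subtracting the first from the second: A + 4C = -5.
Subtracting the second from the third: 2A + 24C = -42.
Solving: C = -2, A = 3, then B = -1.
So g_k = 3·k + (-1) + (-2)·2^k; at k=17 this is -262094.

-262094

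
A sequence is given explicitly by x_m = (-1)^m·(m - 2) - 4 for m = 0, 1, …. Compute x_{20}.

(-1)^20 = 1; m - 2 at m=20 is 18; so x_{20} = 14.

14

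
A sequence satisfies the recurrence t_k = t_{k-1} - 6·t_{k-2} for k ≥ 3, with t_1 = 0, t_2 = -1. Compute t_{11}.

Iterate the recurrence:
t_3 = -1;  t_4 = 5;  t_5 = 11;  t_6 = -19;  t_7 = -85;  t_8 = 29;  t_9 = 539;  t_{10} = 365;  t_{11} = -2869.

-2869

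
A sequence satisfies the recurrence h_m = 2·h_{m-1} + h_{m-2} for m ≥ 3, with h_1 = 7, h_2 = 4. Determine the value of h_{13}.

Iterate the recurrence:
h_3 = 15, h_4 = 34, h_5 = 83, …, h_{10} = 6796, h_{11} = 16407, h_{12} = 39610, h_{13} = 95627.

95627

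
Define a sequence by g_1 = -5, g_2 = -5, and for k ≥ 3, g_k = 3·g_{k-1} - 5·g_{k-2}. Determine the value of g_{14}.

-28805

Step forward from the initial values:
g_3 = 10;  g_4 = 55;  g_5 = 115;  …;  g_{11} = 11635;  g_{12} = 36430;  g_{13} = 51115;  g_{14} = -28805.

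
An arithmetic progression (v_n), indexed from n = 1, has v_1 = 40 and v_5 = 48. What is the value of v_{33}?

Common difference d = (48 - 40) / (5 - 1) = 2.
v_n = 40 + (n - 1)·2.
v_{33} = 40 + 32·2 = 104.

104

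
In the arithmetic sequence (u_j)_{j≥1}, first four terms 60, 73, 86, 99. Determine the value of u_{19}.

Common difference d = 13.
u_j = 60 + (j - 1)·13.
u_{19} = 60 + 18·13 = 294.

294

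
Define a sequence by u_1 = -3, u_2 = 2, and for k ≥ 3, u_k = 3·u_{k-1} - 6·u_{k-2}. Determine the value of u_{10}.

13284

Step forward from the initial values:
u_3 = 24;  u_4 = 60;  u_5 = 36;  u_6 = -252;  u_7 = -972;  u_8 = -1404;  u_9 = 1620;  u_{10} = 13284.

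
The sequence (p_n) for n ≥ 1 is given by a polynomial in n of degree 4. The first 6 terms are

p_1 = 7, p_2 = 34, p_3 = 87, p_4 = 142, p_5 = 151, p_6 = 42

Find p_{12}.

1st diffs: 27, 53, 55, 9, -109.
2nd diffs: 26, 2, -46, -118.
3rd diffs: -24, -48, -72.
4th diffs: -24, -24 (constant).
Newton forward-difference form: p_n = 7 + 27·C(n-1,1) + 26·C(n-1,2) + (-24)·C(n-1,3) + (-24)·C(n-1,4).
At n = 12: n-1 = 11, so p_{12} = 7 + 297 + 1430 - 3960 - 7920 = -10146.

-10146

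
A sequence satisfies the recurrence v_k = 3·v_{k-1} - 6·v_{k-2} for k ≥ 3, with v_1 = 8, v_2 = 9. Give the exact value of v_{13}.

v_3 = -21; v_4 = -117; v_5 = -225; …; v_{10} = -13365; v_{11} = -62937; v_{12} = -108621; v_{13} = 51759.

51759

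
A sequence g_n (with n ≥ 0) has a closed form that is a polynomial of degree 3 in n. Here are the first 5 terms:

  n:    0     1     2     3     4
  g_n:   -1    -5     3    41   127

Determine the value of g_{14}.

7587

1st diffs: -4, 8, 38, 86.
2nd diffs: 12, 30, 48.
3rd diffs: 18, 18 (constant).
Newton forward-difference form: g_n = -1 + (-4)·C(n,1) + 12·C(n,2) + 18·C(n,3).
At n = 14: n = 14, so g_{14} = -1 - 56 + 1092 + 6552 = 7587.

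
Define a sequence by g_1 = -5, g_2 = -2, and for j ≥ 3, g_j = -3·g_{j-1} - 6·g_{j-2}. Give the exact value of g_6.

Compute successive terms:
g_3 = 36; g_4 = -96; g_5 = 72; g_6 = 360.

360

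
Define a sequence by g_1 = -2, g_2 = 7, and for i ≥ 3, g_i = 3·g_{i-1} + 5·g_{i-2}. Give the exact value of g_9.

81799

Step forward from the initial values:
g_3 = 11  g_4 = 68  g_5 = 259  g_6 = 1117  g_7 = 4646  g_8 = 19523  g_9 = 81799.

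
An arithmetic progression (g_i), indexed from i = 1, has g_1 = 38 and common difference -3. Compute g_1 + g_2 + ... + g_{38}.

-665

g_i = 38 + (i - 1)·(-3).
g_{38} = -73; S = 38·(38 + (-73))/2 = -665.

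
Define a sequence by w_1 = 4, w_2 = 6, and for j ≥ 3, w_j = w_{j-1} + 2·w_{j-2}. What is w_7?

214

w_3 = 14, w_4 = 26, w_5 = 54, w_6 = 106, w_7 = 214.
(Characteristic roots are 2 and -1.)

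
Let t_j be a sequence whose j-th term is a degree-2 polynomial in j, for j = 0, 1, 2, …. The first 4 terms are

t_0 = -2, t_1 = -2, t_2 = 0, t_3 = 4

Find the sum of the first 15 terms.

1st diffs: 0, 2, 4.
2nd diffs: 2, 2 (constant).
Newton forward-difference form: t_j = -2 + 2·C(j,2).
Continuing: …, 10, 18, 28, 40, …, t_{14} = 180.
Summing j = 0..14 (15 terms) gives 880.

880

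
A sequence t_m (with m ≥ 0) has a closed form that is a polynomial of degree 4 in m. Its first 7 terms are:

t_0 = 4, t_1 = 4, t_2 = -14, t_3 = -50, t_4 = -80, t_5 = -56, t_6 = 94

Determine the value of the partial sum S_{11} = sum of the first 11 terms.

1st diffs: 0, -18, -36, -30, 24, 150.
2nd diffs: -18, -18, 6, 54, 126.
3rd diffs: 0, 24, 48, 72.
4th diffs: 24, 24, 24 (constant).
Newton forward-difference form: t_m = 4 + (-18)·C(m,2) + 24·C(m,4).
Continuing: 466, 1180, 2380, 4234.
Summing m = 0..10 (11 terms) gives 8162.

8162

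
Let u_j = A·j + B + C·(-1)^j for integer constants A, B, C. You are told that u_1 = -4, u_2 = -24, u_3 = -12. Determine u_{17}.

-68

Plug in j = 1, 2, 3: A + B - C = -4; 2A + B + C = -24; 3A + B - C = -12.
Subtracting the first from the second: A + 2C = -20.
Subtracting the second from the third: A - 2C = 12.
Solving: C = -8, A = -4, then B = -8.
Therefore u_{17} = -68 + (-8) + (-8)·(-1) = -68.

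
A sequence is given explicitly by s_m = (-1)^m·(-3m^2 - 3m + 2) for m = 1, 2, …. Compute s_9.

268

(-1)^9 = -1; -3m^2 - 3m + 2 at m=9 is -268; so s_9 = 268.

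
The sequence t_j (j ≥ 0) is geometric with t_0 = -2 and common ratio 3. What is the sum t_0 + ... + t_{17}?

t_j = (-2)·3^(j-0).
S = (-2)·(3^18 - 1)/(3 - 1) = (-2)·(387420489 - 1)/(2) = -387420488.

-387420488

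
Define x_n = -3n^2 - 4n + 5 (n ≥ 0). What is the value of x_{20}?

-1275

x_{20} = -3·20^2 - 4·20 + 5 = -1275.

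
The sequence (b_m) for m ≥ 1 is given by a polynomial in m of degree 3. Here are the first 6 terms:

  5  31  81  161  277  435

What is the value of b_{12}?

1st diffs: 26, 50, 80, 116, 158.
2nd diffs: 24, 30, 36, 42.
3rd diffs: 6, 6, 6 (constant).
Newton forward-difference form: b_m = 5 + 26·C(m-1,1) + 24·C(m-1,2) + 6·C(m-1,3).
At m = 12: m-1 = 11, so b_{12} = 5 + 286 + 1320 + 990 = 2601.

2601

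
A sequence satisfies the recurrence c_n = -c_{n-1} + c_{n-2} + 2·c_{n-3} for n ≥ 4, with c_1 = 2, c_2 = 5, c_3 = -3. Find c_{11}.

Iterate the recurrence:
c_4 = 12  c_5 = -5  c_6 = 11  c_7 = 8  c_8 = -7  c_9 = 37  c_{10} = -28  c_{11} = 51.

51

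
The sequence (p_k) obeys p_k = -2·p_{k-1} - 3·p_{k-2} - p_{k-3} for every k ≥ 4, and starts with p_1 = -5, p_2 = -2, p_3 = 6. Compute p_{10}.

-32

Compute successive terms:
p_4 = -1  p_5 = -14  p_6 = 25  p_7 = -7  p_8 = -47  p_9 = 90  p_{10} = -32.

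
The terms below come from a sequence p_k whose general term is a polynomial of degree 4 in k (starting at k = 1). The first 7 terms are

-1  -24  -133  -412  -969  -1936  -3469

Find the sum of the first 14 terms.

1st diffs: -23, -109, -279, -557, -967, -1533.
2nd diffs: -86, -170, -278, -410, -566.
3rd diffs: -84, -108, -132, -156.
4th diffs: -24, -24, -24 (constant).
Newton forward-difference form: p_k = -1 + (-23)·C(k-1,1) + (-86)·C(k-1,2) + (-84)·C(k-1,3) + (-24)·C(k-1,4).
Continuing: …, -5748, -8977, -13384, -19221, …, p_{14} = -48192.
Summing k = 1..14 (14 terms) gives -165543.

-165543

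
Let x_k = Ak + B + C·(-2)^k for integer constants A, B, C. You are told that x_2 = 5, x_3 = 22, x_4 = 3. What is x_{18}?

-262055

Write the equations: 2A + B + 4C = 5; 3A + B - 8C = 22; 4A + B + 16C = 3.
Subtracting the first from the second: A - 12C = 17.
Subtracting the second from the third: A + 24C = -19.
Solving: C = -1, A = 5, then B = -1.
Hence x_{18} = 5·18 + (-1) + (-1)·262144 = -262055.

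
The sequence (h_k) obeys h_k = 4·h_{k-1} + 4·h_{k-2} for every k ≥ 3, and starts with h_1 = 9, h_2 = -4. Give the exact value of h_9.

Applying the relation repeatedly:
h_3 = 20  h_4 = 64  h_5 = 336  h_6 = 1600  h_7 = 7744  h_8 = 37376  h_9 = 180480.

180480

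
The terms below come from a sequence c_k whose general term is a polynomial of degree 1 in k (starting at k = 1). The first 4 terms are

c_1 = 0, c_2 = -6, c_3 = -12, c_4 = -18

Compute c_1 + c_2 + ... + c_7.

-126

1st diffs: -6, -6, -6 (constant).
So c_k = -6k + 6.
Continuing: -24, -30, -36.
Summing k = 1..7 (7 terms) gives -126.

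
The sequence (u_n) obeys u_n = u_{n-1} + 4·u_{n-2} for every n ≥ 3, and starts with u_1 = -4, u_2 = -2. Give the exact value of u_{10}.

-9386

Compute successive terms:
u_3 = -18  u_4 = -26  u_5 = -98  u_6 = -202  u_7 = -594  u_8 = -1402  u_9 = -3778  u_{10} = -9386.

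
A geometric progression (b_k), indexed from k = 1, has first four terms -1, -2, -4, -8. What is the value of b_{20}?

Common ratio r = 2.
b_k = (-1)·2^(k-1).
b_{20} = (-1)·2^19 = -524288.

-524288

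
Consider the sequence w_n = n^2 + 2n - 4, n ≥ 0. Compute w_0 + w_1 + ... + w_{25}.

Over n = 0..25: Σn = 325, Σn² = 5525.
Total = (1)·5525 + (2)·325 + (-4)·26 = 6071.

6071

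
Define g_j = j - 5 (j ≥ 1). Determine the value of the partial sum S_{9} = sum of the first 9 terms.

Over j = 1..9: Σj = 45.
Total = (1)·45 + (-5)·9 = 0.

0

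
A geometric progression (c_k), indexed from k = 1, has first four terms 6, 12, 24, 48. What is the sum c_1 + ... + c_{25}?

201326586

Common ratio r = 2.
c_k = 6·2^(k-1).
S = 6·(2^25 - 1)/(2 - 1) = 6·(33554432 - 1)/(1) = 201326586.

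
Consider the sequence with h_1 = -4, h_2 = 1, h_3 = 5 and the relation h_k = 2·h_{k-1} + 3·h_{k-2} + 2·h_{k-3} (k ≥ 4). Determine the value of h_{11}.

Step forward from the initial values:
h_4 = 5, h_5 = 27, h_6 = 79, h_7 = 249, h_8 = 789, h_9 = 2483, h_{10} = 7831, h_{11} = 24689.

24689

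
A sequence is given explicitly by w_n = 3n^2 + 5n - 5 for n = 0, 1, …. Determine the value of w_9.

283

w_9 = 3·9^2 + 5·9 - 5 = 283.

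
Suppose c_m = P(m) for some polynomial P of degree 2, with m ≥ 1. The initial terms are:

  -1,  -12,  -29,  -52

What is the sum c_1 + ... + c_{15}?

1st diffs: -11, -17, -23.
2nd diffs: -6, -6 (constant).
Newton forward-difference form: c_m = -1 + (-11)·C(m-1,1) + (-6)·C(m-1,2).
Continuing: …, -81, -116, -157, -204, …, c_{15} = -701.
Summing m = 1..15 (15 terms) gives -3900.

-3900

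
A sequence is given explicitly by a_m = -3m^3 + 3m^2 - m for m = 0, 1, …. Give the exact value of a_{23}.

-34937

a_{23} = -3·23^3 + 3·23^2 - 1·23 = -34937.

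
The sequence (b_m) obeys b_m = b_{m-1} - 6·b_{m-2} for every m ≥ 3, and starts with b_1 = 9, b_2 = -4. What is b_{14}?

b_3 = -58;  b_4 = -34;  b_5 = 314;  …;  b_{11} = 8234;  b_{12} = -175162;  b_{13} = -224566;  b_{14} = 826406.

826406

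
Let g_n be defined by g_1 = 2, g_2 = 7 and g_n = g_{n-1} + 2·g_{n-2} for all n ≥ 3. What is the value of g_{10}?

1537

g_3 = 11  g_4 = 25  g_5 = 47  g_6 = 97  g_7 = 191  g_8 = 385  g_9 = 767  g_{10} = 1537.
(Characteristic roots are 2 and -1.)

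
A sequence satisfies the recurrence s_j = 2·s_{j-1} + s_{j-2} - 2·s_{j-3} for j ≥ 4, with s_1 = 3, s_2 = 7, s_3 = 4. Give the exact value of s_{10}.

177

s_4 = 9  s_5 = 8  s_6 = 17  s_7 = 24  s_8 = 49  s_9 = 88  s_{10} = 177.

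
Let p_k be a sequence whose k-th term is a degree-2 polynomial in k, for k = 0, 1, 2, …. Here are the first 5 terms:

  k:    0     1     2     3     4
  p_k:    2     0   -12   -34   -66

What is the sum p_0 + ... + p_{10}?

-1738

1st diffs: -2, -12, -22, -32.
2nd diffs: -10, -10, -10 (constant).
Newton forward-difference form: p_k = 2 + (-2)·C(k,1) + (-10)·C(k,2).
Continuing: …, -108, -160, -222, -294, …, p_{10} = -468.
Summing k = 0..10 (11 terms) gives -1738.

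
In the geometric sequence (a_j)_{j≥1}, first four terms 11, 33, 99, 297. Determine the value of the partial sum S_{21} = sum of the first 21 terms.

Common ratio r = 3.
a_j = 11·3^(j-1).
S = 11·(3^21 - 1)/(3 - 1) = 11·(10460353203 - 1)/(2) = 57531942611.

57531942611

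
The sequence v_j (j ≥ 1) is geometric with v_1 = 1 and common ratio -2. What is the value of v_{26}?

v_j = 1·(-2)^(j-1).
v_{26} = 1·(-2)^25 = -33554432.

-33554432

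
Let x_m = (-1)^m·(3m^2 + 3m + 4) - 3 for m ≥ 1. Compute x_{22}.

(-1)^22 = 1; 3m^2 + 3m + 4 at m=22 is 1522; so x_{22} = 1519.

1519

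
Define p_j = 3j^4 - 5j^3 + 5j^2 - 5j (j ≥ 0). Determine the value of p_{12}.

p_{12} = 3·12^4 - 5·12^3 + 5·12^2 - 5·12 = 54228.

54228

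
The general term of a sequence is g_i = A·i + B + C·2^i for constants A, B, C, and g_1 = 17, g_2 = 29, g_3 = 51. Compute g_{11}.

At i = 1, 2, 3: A + B + 2C = 17; 2A + B + 4C = 29; 3A + B + 8C = 51.
Subtracting the first from the second: A + 2C = 12.
Subtracting the second from the third: A + 4C = 22.
Solving: C = 5, A = 2, then B = 5.
Therefore g_{11} = 22 + 5 + 5·2048 = 10267.

10267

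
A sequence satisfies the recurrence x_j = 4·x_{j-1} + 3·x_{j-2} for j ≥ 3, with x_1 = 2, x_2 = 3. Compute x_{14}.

Iterate the recurrence:
x_3 = 18  x_4 = 81  x_5 = 378  …  x_{11} = 3798306  x_{12} = 17645985  x_{13} = 81978858  x_{14} = 380853387.

380853387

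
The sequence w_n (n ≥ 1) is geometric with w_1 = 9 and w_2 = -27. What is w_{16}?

Common ratio r = -3.
w_n = 9·(-3)^(n-1).
w_{16} = 9·(-3)^15 = -129140163.

-129140163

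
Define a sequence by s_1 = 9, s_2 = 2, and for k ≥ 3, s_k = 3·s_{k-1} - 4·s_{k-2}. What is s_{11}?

-1806

Compute successive terms:
s_3 = -30  s_4 = -98  s_5 = -174  s_6 = -130  s_7 = 306  s_8 = 1438  s_9 = 3090  s_{10} = 3518  s_{11} = -1806.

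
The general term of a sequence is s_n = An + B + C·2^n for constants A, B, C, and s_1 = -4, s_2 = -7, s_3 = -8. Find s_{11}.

At n = 1, 2, 3: A + B + 2C = -4; 2A + B + 4C = -7; 3A + B + 8C = -8.
Subtracting the first from the second: A + 2C = -3.
Subtracting the second from the third: A + 4C = -1.
Solving: C = 1, A = -5, then B = -1.
Hence s_{11} = -5·11 + (-1) + 1·2048 = 1992.

1992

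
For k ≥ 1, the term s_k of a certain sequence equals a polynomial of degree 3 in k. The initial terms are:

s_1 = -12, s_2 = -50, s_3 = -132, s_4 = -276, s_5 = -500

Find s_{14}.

-9086

1st diffs: -38, -82, -144, -224.
2nd diffs: -44, -62, -80.
3rd diffs: -18, -18 (constant).
So s_k = -3k^3 - 4k^2 - 5k.
Evaluating at k = 14 gives s_{14} = -9086.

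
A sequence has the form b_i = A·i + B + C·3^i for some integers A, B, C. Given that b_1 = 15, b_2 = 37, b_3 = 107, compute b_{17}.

516560623

At i = 1, 2, 3: A + B + 3C = 15; 2A + B + 9C = 37; 3A + B + 27C = 107.
Subtracting the first from the second: A + 6C = 22.
Subtracting the second from the third: A + 18C = 70.
Solving: C = 4, A = -2, then B = 5.
So b_i = -2·i + 5 + 4·3^i; at i=17 this is 516560623.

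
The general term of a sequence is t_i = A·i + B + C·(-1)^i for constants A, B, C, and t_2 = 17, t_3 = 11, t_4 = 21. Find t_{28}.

69

At i = 2, 3, 4: 2A + B + C = 17; 3A + B - C = 11; 4A + B + C = 21.
Subtracting the first from the second: A - 2C = -6.
Subtracting the second from the third: A + 2C = 10.
Solving: C = 4, A = 2, then B = 9.
Hence t_{28} = 2·28 + 9 + 4·1 = 69.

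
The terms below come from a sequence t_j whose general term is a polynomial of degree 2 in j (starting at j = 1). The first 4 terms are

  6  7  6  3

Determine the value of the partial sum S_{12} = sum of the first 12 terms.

-302

1st diffs: 1, -1, -3.
2nd diffs: -2, -2 (constant).
Newton forward-difference form: t_j = 6 + 1·C(j-1,1) + (-2)·C(j-1,2).
Continuing: …, -2, -9, -18, -29, …, t_{12} = -93.
Summing j = 1..12 (12 terms) gives -302.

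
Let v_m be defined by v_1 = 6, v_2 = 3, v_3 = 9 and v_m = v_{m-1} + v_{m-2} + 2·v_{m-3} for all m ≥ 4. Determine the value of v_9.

Step forward from the initial values:
v_4 = 24; v_5 = 39; v_6 = 81; v_7 = 168; v_8 = 327; v_9 = 657.

657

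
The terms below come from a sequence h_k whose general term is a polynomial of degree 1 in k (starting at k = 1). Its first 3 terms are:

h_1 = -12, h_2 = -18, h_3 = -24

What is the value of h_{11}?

-72

1st diffs: -6, -6 (constant).
So h_k = -6k - 6.
Evaluating at k = 11 gives h_{11} = -72.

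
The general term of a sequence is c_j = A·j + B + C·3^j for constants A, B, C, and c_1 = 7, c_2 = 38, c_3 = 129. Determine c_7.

10933

Plug in j = 1, 2, 3: A + B + 3C = 7; 2A + B + 9C = 38; 3A + B + 27C = 129.
Subtracting the first from the second: A + 6C = 31.
Subtracting the second from the third: A + 18C = 91.
Solving: C = 5, A = 1, then B = -9.
Hence c_7 = 1·7 + (-9) + 5·2187 = 10933.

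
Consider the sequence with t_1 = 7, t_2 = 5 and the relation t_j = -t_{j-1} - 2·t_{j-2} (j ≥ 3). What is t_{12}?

-39

t_3 = -19; t_4 = 9; t_5 = 29; t_6 = -47; t_7 = -11; t_8 = 105; t_9 = -83; t_{10} = -127; t_{11} = 293; t_{12} = -39.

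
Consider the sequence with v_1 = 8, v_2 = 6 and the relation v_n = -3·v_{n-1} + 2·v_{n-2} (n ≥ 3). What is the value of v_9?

-9466

v_3 = -2, v_4 = 18, v_5 = -58, v_6 = 210, v_7 = -746, v_8 = 2658, v_9 = -9466.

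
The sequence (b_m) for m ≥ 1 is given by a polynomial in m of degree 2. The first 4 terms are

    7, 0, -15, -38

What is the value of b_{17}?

-1065

1st diffs: -7, -15, -23.
2nd diffs: -8, -8 (constant).
Newton forward-difference form: b_m = 7 + (-7)·C(m-1,1) + (-8)·C(m-1,2).
At m = 17: m-1 = 16, so b_{17} = 7 - 112 - 960 = -1065.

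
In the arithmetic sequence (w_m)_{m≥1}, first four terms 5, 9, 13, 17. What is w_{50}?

Common difference d = 4.
w_m = 5 + (m - 1)·4.
w_{50} = 5 + 49·4 = 201.

201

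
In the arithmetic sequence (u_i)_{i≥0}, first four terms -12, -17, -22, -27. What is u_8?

-52

Common difference d = -5.
u_i = -12 + (i - 0)·(-5).
u_8 = -12 + 8·(-5) = -52.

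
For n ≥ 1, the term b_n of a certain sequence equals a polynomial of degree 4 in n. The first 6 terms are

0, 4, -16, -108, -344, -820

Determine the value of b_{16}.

-57060

1st diffs: 4, -20, -92, -236, -476.
2nd diffs: -24, -72, -144, -240.
3rd diffs: -48, -72, -96.
4th diffs: -24, -24 (constant).
Newton forward-difference form: b_n = 4·C(n-1,1) + (-24)·C(n-1,2) + (-48)·C(n-1,3) + (-24)·C(n-1,4).
At n = 16: n-1 = 15, so b_{16} = 60 - 2520 - 21840 - 32760 = -57060.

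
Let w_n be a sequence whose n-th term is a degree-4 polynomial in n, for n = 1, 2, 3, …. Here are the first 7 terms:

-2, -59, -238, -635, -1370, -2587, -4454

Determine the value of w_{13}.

-41738

1st diffs: -57, -179, -397, -735, -1217, -1867.
2nd diffs: -122, -218, -338, -482, -650.
3rd diffs: -96, -120, -144, -168.
4th diffs: -24, -24, -24 (constant).
So w_n = -n^4 - 6n^3 + 5.
Evaluating at n = 13 gives w_{13} = -41738.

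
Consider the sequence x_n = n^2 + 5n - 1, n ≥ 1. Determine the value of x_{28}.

923

x_{28} = 1·28^2 + 5·28 - 1 = 923.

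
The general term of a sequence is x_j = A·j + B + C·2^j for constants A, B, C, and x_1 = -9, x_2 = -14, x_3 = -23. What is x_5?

-73

At j = 1, 2, 3: A + B + 2C = -9; 2A + B + 4C = -14; 3A + B + 8C = -23.
Subtracting the first from the second: A + 2C = -5.
Subtracting the second from the third: A + 4C = -9.
Solving: C = -2, A = -1, then B = -4.
Hence x_5 = -1·5 + (-4) + (-2)·32 = -73.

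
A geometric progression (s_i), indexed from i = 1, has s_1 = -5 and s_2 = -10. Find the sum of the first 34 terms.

-85899345915

Common ratio r = 2.
s_i = (-5)·2^(i-1).
S = (-5)·(2^34 - 1)/(2 - 1) = (-5)·(17179869184 - 1)/(1) = -85899345915.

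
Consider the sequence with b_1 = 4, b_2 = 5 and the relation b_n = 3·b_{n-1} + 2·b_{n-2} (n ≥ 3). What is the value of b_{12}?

2055511

b_3 = 23;  b_4 = 79;  b_5 = 283;  b_6 = 1007;  b_7 = 3587;  b_8 = 12775;  b_9 = 45499;  b_{10} = 162047;  b_{11} = 577139;  b_{12} = 2055511.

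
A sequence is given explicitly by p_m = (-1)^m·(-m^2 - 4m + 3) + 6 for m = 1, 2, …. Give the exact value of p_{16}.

(-1)^16 = 1; -m^2 - 4m + 3 at m=16 is -317; so p_{16} = -311.

-311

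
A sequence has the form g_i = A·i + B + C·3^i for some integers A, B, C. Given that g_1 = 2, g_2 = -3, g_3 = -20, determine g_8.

The three given values yield: A + B + 3C = 2; 2A + B + 9C = -3; 3A + B + 27C = -20.
Subtracting the first from the second: A + 6C = -5.
Subtracting the second from the third: A + 18C = -17.
Solving: C = -1, A = 1, then B = 4.
Therefore g_8 = 8 + 4 + (-1)·6561 = -6549.

-6549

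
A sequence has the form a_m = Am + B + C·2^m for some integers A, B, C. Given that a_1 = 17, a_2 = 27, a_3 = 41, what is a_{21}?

4194437

Plug in m = 1, 2, 3: A + B + 2C = 17; 2A + B + 4C = 27; 3A + B + 8C = 41.
Subtracting the first from the second: A + 2C = 10.
Subtracting the second from the third: A + 4C = 14.
Solving: C = 2, A = 6, then B = 7.
Hence a_{21} = 6·21 + 7 + 2·2097152 = 4194437.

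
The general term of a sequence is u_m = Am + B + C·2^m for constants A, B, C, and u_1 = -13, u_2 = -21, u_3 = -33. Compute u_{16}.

-131141

At m = 1, 2, 3: A + B + 2C = -13; 2A + B + 4C = -21; 3A + B + 8C = -33.
Subtracting the first from the second: A + 2C = -8.
Subtracting the second from the third: A + 4C = -12.
Solving: C = -2, A = -4, then B = -5.
Hence u_{16} = -4·16 + (-5) + (-2)·65536 = -131141.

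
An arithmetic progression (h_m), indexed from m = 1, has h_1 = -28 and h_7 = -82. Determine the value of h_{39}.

-370

Common difference d = (-82 - (-28)) / (7 - 1) = -9.
h_m = -28 + (m - 1)·(-9).
h_{39} = -28 + 38·(-9) = -370.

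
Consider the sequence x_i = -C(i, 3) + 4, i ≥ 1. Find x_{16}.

-556

C(16, 3) = 560, so x_{16} = -556.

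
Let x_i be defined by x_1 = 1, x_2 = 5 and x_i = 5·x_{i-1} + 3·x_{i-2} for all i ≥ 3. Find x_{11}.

Applying the relation repeatedly:
x_3 = 28  x_4 = 155  x_5 = 859  x_6 = 4760  x_7 = 26377  x_8 = 146165  x_9 = 809956  x_{10} = 4488275  x_{11} = 24871243.

24871243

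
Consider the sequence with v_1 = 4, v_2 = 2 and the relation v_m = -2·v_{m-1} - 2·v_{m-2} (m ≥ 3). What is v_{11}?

-192

Iterate the recurrence:
v_3 = -12; v_4 = 20; v_5 = -16; v_6 = -8; v_7 = 48; v_8 = -80; v_9 = 64; v_{10} = 32; v_{11} = -192.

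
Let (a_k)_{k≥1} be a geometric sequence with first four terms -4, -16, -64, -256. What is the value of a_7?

-16384

Common ratio r = 4.
a_k = (-4)·4^(k-1).
a_7 = (-4)·4^6 = -16384.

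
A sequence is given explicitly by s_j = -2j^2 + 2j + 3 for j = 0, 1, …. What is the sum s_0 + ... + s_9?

Over j = 0..9: Σj = 45, Σj² = 285.
Total = (-2)·285 + (2)·45 + (3)·10 = -450.

-450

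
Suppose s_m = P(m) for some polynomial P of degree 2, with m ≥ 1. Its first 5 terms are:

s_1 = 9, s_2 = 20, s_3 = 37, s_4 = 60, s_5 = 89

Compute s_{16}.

1st diffs: 11, 17, 23, 29.
2nd diffs: 6, 6, 6 (constant).
Newton forward-difference form: s_m = 9 + 11·C(m-1,1) + 6·C(m-1,2).
At m = 16: m-1 = 15, so s_{16} = 9 + 165 + 630 = 804.

804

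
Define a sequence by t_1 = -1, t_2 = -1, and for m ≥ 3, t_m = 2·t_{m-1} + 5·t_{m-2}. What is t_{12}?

-411379

Iterate the recurrence:
t_3 = -7;  t_4 = -19;  t_5 = -73;  t_6 = -241;  t_7 = -847;  t_8 = -2899;  t_9 = -10033;  t_{10} = -34561;  t_{11} = -119287;  t_{12} = -411379.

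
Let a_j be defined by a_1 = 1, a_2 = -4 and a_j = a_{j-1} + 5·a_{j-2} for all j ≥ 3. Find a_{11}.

Applying the relation repeatedly:
a_3 = 1, a_4 = -19, a_5 = -14, a_6 = -109, a_7 = -179, a_8 = -724, a_9 = -1619, a_{10} = -5239, a_{11} = -13334.

-13334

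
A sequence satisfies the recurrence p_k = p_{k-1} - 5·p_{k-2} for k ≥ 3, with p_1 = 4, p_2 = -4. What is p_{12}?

Step forward from the initial values:
p_3 = -24  p_4 = -4  p_5 = 116  p_6 = 136  p_7 = -444  p_8 = -1124  p_9 = 1096  p_{10} = 6716  p_{11} = 1236  p_{12} = -32344.

-32344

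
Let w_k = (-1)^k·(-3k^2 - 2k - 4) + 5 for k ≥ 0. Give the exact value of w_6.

(-1)^6 = 1; -3k^2 - 2k - 4 at k=6 is -124; so w_6 = -119.

-119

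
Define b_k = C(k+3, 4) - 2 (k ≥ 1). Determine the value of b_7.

208

C(10, 4) = 210, so b_7 = 208.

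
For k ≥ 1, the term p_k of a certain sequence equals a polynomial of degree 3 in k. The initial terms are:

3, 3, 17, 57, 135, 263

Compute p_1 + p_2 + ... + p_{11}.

6303

1st diffs: 0, 14, 40, 78, 128.
2nd diffs: 14, 26, 38, 50.
3rd diffs: 12, 12, 12 (constant).
So p_k = 2k^3 - 5k^2 + k + 5.
Continuing: …, 453, 717, 1067, 1515, …, p_{11} = 2073.
Summing k = 1..11 (11 terms) gives 6303.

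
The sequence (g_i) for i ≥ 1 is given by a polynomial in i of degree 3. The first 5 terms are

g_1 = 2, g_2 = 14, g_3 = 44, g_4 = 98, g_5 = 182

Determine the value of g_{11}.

1st diffs: 12, 30, 54, 84.
2nd diffs: 18, 24, 30.
3rd diffs: 6, 6 (constant).
So g_i = i^3 + 3i^2 - 4i + 2.
Evaluating at i = 11 gives g_{11} = 1652.

1652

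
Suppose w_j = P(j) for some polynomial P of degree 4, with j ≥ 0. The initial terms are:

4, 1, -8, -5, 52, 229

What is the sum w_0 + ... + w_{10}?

15917

1st diffs: -3, -9, 3, 57, 177.
2nd diffs: -6, 12, 54, 120.
3rd diffs: 18, 42, 66.
4th diffs: 24, 24 (constant).
So w_j = j^4 - 3j^3 - j^2 + 4.
Continuing: …, 616, 1327, 2500, 4297, …, w_{10} = 6904.
Summing j = 0..10 (11 terms) gives 15917.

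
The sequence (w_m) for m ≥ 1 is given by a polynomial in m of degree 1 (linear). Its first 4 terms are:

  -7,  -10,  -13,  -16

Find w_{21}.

-67

1st diffs: -3, -3, -3 (constant).
So w_m = -3m - 4.
Evaluating at m = 21 gives w_{21} = -67.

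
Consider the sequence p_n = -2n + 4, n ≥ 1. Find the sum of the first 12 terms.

-108

Over n = 1..12: Σn = 78.
Total = (-2)·78 + (4)·12 = -108.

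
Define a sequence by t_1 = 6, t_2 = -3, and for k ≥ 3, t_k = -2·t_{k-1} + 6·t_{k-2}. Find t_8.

-20712

t_3 = 42;  t_4 = -102;  t_5 = 456;  t_6 = -1524;  t_7 = 5784;  t_8 = -20712.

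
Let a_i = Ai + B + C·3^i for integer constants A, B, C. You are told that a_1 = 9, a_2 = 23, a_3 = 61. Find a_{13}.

Plug in i = 1, 2, 3: A + B + 3C = 9; 2A + B + 9C = 23; 3A + B + 27C = 61.
Subtracting the first from the second: A + 6C = 14.
Subtracting the second from the third: A + 18C = 38.
Solving: C = 2, A = 2, then B = 1.
So a_i = 2·i + 1 + 2·3^i; at i=13 this is 3188673.

3188673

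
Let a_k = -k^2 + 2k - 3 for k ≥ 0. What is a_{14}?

-171

a_{14} = -1·14^2 + 2·14 - 3 = -171.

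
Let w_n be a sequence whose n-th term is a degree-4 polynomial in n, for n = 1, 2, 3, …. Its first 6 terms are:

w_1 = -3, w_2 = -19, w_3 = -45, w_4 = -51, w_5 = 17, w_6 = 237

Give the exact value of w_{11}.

1st diffs: -16, -26, -6, 68, 220.
2nd diffs: -10, 20, 74, 152.
3rd diffs: 30, 54, 78.
4th diffs: 24, 24 (constant).
Newton forward-difference form: w_n = -3 + (-16)·C(n-1,1) + (-10)·C(n-1,2) + 30·C(n-1,3) + 24·C(n-1,4).
At n = 11: n-1 = 10, so w_{11} = -3 - 160 - 450 + 3600 + 5040 = 8027.

8027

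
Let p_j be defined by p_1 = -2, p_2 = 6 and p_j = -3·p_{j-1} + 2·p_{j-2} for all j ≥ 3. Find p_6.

990

Applying the relation repeatedly:
p_3 = -22  p_4 = 78  p_5 = -278  p_6 = 990.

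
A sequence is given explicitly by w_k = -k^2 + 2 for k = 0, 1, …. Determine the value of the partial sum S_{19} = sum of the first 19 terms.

Over k = 0..18: Σk = 171, Σk² = 2109.
Total = (-1)·2109 + (2)·19 = -2071.

-2071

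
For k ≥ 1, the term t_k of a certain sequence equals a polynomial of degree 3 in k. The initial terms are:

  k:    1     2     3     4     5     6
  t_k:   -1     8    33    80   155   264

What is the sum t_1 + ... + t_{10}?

1st diffs: 9, 25, 47, 75, 109.
2nd diffs: 16, 22, 28, 34.
3rd diffs: 6, 6, 6 (constant).
Newton forward-difference form: t_k = -1 + 9·C(k-1,1) + 16·C(k-1,2) + 6·C(k-1,3).
Continuing: 413, 608, 855, 1160.
Summing k = 1..10 (10 terms) gives 3575.

3575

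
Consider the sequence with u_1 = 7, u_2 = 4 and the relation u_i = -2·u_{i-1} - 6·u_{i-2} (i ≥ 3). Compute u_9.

-10256

Compute successive terms:
u_3 = -50  u_4 = 76  u_5 = 148  u_6 = -752  u_7 = 616  u_8 = 3280  u_9 = -10256.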